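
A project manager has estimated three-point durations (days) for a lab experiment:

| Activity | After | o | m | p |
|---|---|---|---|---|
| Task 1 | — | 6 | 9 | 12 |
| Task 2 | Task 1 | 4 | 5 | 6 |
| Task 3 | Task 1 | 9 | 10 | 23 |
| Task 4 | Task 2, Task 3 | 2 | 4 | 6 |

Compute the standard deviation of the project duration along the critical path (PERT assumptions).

2.62 days

te_Task 1 = (6 + 4·9 + 12)/6 = 54/6 = 9; σ²_Task 1 = ((12−6)/6)² = 1.000
te_Task 2 = (4 + 4·5 + 6)/6 = 30/6 = 5; σ²_Task 2 = ((6−4)/6)² = 0.111
te_Task 3 = (9 + 4·10 + 23)/6 = 72/6 = 12; σ²_Task 3 = ((23−9)/6)² = 5.444
te_Task 4 = (2 + 4·4 + 6)/6 = 24/6 = 4; σ²_Task 4 = ((6−2)/6)² = 0.444

Forward pass:
ES_Task 1 = 0; EF_Task 1 = 9
ES_Task 2 = 9; EF_Task 2 = 9+5 = 14
ES_Task 3 = 9; EF_Task 3 = 9+12 = 21
ES_Task 4 = max(EF_Task 2=14, EF_Task 3=21) = 21; EF_Task 4 = 21+4 = 25
Expected project duration μ = 25 days. Critical path: Task 1 → Task 3 → Task 4.

Variance along critical path = 1.000 + 5.444 + 0.444 = 6.889
σ = √6.889 = 2.625 days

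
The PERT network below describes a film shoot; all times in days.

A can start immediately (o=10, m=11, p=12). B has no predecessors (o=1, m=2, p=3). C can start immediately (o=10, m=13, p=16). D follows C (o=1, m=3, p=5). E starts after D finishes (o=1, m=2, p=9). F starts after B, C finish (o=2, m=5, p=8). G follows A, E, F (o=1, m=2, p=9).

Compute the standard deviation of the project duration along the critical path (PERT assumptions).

2.24 days

te_A = (10 + 4·11 + 12)/6 = 66/6 = 11; σ²_A = ((12−10)/6)² = 0.111
te_B = (1 + 4·2 + 3)/6 = 12/6 = 2; σ²_B = ((3−1)/6)² = 0.111
te_C = (10 + 4·13 + 16)/6 = 78/6 = 13; σ²_C = ((16−10)/6)² = 1.000
te_D = (1 + 4·3 + 5)/6 = 18/6 = 3; σ²_D = ((5−1)/6)² = 0.444
te_E = (1 + 4·2 + 9)/6 = 18/6 = 3; σ²_E = ((9−1)/6)² = 1.778
te_F = (2 + 4·5 + 8)/6 = 30/6 = 5; σ²_F = ((8−2)/6)² = 1.000
te_G = (1 + 4·2 + 9)/6 = 18/6 = 3; σ²_G = ((9−1)/6)² = 1.778

Forward pass:
ES_A = 0; EF_A = 11
ES_B = 0; EF_B = 2
ES_C = 0; EF_C = 13
ES_D = 13; EF_D = 13+3 = 16
ES_E = 16; EF_E = 16+3 = 19
ES_F = max(EF_B=2, EF_C=13) = 13; EF_F = 13+5 = 18
ES_G = max(EF_A=11, EF_E=19, EF_F=18) = 19; EF_G = 19+3 = 22
Expected project duration μ = 22 days. Critical path: C → D → E → G.

Variance along critical path = 1.000 + 0.444 + 1.778 + 1.778 = 5.000
σ = √5.000 = 2.236 days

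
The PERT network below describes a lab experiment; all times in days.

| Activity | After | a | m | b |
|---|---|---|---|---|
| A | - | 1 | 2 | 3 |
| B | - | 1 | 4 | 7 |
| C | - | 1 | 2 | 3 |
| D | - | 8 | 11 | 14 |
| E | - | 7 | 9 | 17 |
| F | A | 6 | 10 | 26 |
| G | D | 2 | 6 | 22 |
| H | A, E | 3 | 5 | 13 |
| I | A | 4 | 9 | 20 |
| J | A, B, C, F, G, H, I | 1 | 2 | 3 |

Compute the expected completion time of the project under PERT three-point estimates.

te_A = (1 + 4·2 + 3)/6 = 12/6 = 2
te_B = (1 + 4·4 + 7)/6 = 24/6 = 4
te_C = (1 + 4·2 + 3)/6 = 12/6 = 2
te_D = (8 + 4·11 + 14)/6 = 66/6 = 11
te_E = (7 + 4·9 + 17)/6 = 60/6 = 10
te_F = (6 + 4·10 + 26)/6 = 72/6 = 12
te_G = (2 + 4·6 + 22)/6 = 48/6 = 8
te_H = (3 + 4·5 + 13)/6 = 36/6 = 6
te_I = (4 + 4·9 + 20)/6 = 60/6 = 10
te_J = (1 + 4·2 + 3)/6 = 12/6 = 2

Forward pass:
ES_A = 0; EF_A = 2
ES_B = 0; EF_B = 4
ES_C = 0; EF_C = 2
ES_D = 0; EF_D = 11
ES_E = 0; EF_E = 10
ES_F = 2; EF_F = 2+12 = 14
ES_G = 11; EF_G = 11+8 = 19
ES_H = max(EF_A=2, EF_E=10) = 10; EF_H = 10+6 = 16
ES_I = 2; EF_I = 2+10 = 12
ES_J = max(EF_A=2, EF_B=4, EF_C=2, EF_F=14, EF_G=19, EF_H=16, EF_I=12) = 19; EF_J = 19+2 = 21
Expected project duration μ = 21 days. Critical path: D → G → J.

21 days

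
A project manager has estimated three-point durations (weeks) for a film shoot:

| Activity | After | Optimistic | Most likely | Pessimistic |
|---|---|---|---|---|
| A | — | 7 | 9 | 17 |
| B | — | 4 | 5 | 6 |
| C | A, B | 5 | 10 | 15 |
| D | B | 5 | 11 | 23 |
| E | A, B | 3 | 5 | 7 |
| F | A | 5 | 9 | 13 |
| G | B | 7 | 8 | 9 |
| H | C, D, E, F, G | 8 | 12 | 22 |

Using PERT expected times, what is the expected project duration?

te_A = (7 + 4·9 + 17)/6 = 60/6 = 10
te_B = (4 + 4·5 + 6)/6 = 30/6 = 5
te_C = (5 + 4·10 + 15)/6 = 60/6 = 10
te_D = (5 + 4·11 + 23)/6 = 72/6 = 12
te_E = (3 + 4·5 + 7)/6 = 30/6 = 5
te_F = (5 + 4·9 + 13)/6 = 54/6 = 9
te_G = (7 + 4·8 + 9)/6 = 48/6 = 8
te_H = (8 + 4·12 + 22)/6 = 78/6 = 13

Forward pass:
ES_A = 0; EF_A = 10
ES_B = 0; EF_B = 5
ES_C = max(EF_A=10, EF_B=5) = 10; EF_C = 10+10 = 20
ES_D = 5; EF_D = 5+12 = 17
ES_E = max(EF_A=10, EF_B=5) = 10; EF_E = 10+5 = 15
ES_F = 10; EF_F = 10+9 = 19
ES_G = 5; EF_G = 5+8 = 13
ES_H = max(EF_C=20, EF_D=17, EF_E=15, EF_F=19, EF_G=13) = 20; EF_H = 20+13 = 33
Expected project duration μ = 33 weeks. Critical path: A → C → H.

33 weeks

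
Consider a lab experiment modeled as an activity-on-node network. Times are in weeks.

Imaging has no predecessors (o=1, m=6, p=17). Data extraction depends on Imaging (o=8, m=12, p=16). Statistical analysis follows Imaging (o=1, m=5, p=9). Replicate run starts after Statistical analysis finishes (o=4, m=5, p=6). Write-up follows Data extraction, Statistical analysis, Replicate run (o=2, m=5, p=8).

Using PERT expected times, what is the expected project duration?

24 weeks

te_Imaging = (1 + 4·6 + 17)/6 = 42/6 = 7
te_Data extraction = (8 + 4·12 + 16)/6 = 72/6 = 12
te_Statistical analysis = (1 + 4·5 + 9)/6 = 30/6 = 5
te_Replicate run = (4 + 4·5 + 6)/6 = 30/6 = 5
te_Write-up = (2 + 4·5 + 8)/6 = 30/6 = 5

Forward pass:
ES_Imaging = 0; EF_Imaging = 7
ES_Data extraction = 7; EF_Data extraction = 7+12 = 19
ES_Statistical analysis = 7; EF_Statistical analysis = 7+5 = 12
ES_Replicate run = 12; EF_Replicate run = 12+5 = 17
ES_Write-up = max(EF_Data extraction=19, EF_Statistical analysis=12, EF_Replicate run=17) = 19; EF_Write-up = 19+5 = 24
Expected project duration μ = 24 weeks. Critical path: Imaging → Data extraction → Write-up.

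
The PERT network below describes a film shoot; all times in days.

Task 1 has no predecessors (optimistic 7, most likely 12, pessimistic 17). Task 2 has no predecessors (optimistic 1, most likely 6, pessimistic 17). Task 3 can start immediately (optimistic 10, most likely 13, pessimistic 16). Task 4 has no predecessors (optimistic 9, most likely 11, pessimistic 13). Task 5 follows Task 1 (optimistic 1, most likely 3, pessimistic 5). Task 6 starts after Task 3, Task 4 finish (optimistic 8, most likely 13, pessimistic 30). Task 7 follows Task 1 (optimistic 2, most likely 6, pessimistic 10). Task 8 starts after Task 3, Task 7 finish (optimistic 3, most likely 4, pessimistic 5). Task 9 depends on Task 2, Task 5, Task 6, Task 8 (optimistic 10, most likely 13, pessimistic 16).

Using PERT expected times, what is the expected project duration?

41 days

te_Task 1 = (7 + 4·12 + 17)/6 = 72/6 = 12
te_Task 2 = (1 + 4·6 + 17)/6 = 42/6 = 7
te_Task 3 = (10 + 4·13 + 16)/6 = 78/6 = 13
te_Task 4 = (9 + 4·11 + 13)/6 = 66/6 = 11
te_Task 5 = (1 + 4·3 + 5)/6 = 18/6 = 3
te_Task 6 = (8 + 4·13 + 30)/6 = 90/6 = 15
te_Task 7 = (2 + 4·6 + 10)/6 = 36/6 = 6
te_Task 8 = (3 + 4·4 + 5)/6 = 24/6 = 4
te_Task 9 = (10 + 4·13 + 16)/6 = 78/6 = 13

Forward pass:
ES_Task 1 = 0; EF_Task 1 = 12
ES_Task 2 = 0; EF_Task 2 = 7
ES_Task 3 = 0; EF_Task 3 = 13
ES_Task 4 = 0; EF_Task 4 = 11
ES_Task 5 = 12; EF_Task 5 = 12+3 = 15
ES_Task 6 = max(EF_Task 3=13, EF_Task 4=11) = 13; EF_Task 6 = 13+15 = 28
ES_Task 7 = 12; EF_Task 7 = 12+6 = 18
ES_Task 8 = max(EF_Task 3=13, EF_Task 7=18) = 18; EF_Task 8 = 18+4 = 22
ES_Task 9 = max(EF_Task 2=7, EF_Task 5=15, EF_Task 6=28, EF_Task 8=22) = 28; EF_Task 9 = 28+13 = 41
Expected project duration μ = 41 days. Critical path: Task 3 → Task 6 → Task 9.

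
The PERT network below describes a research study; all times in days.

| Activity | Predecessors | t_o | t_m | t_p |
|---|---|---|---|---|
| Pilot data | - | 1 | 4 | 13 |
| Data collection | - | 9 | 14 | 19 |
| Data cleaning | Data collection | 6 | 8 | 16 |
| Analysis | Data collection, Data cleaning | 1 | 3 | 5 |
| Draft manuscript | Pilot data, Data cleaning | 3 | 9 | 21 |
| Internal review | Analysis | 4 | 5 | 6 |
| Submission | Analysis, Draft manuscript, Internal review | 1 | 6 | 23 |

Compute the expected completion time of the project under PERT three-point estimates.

41 days

te_Pilot data = (1 + 4·4 + 13)/6 = 30/6 = 5
te_Data collection = (9 + 4·14 + 19)/6 = 84/6 = 14
te_Data cleaning = (6 + 4·8 + 16)/6 = 54/6 = 9
te_Analysis = (1 + 4·3 + 5)/6 = 18/6 = 3
te_Draft manuscript = (3 + 4·9 + 21)/6 = 60/6 = 10
te_Internal review = (4 + 4·5 + 6)/6 = 30/6 = 5
te_Submission = (1 + 4·6 + 23)/6 = 48/6 = 8

Forward pass:
ES_Pilot data = 0; EF_Pilot data = 5
ES_Data collection = 0; EF_Data collection = 14
ES_Data cleaning = 14; EF_Data cleaning = 14+9 = 23
ES_Analysis = max(EF_Data collection=14, EF_Data cleaning=23) = 23; EF_Analysis = 23+3 = 26
ES_Draft manuscript = max(EF_Pilot data=5, EF_Data cleaning=23) = 23; EF_Draft manuscript = 23+10 = 33
ES_Internal review = 26; EF_Internal review = 26+5 = 31
ES_Submission = max(EF_Analysis=26, EF_Draft manuscript=33, EF_Internal review=31) = 33; EF_Submission = 33+8 = 41
Expected project duration μ = 41 days. Critical path: Data collection → Data cleaning → Draft manuscript → Submission.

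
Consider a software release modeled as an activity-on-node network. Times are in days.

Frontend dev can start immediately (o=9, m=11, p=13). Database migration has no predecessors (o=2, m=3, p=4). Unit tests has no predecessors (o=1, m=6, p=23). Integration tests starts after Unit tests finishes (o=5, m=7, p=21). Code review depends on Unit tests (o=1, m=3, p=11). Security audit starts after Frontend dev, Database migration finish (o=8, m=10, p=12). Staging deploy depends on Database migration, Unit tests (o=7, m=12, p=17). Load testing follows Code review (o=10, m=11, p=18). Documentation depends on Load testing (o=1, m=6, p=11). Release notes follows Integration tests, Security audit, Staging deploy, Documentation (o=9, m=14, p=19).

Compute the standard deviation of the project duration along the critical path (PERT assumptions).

4.85 days

te_Frontend dev = (9 + 4·11 + 13)/6 = 66/6 = 11; σ²_Frontend dev = ((13−9)/6)² = 0.444
te_Database migration = (2 + 4·3 + 4)/6 = 18/6 = 3; σ²_Database migration = ((4−2)/6)² = 0.111
te_Unit tests = (1 + 4·6 + 23)/6 = 48/6 = 8; σ²_Unit tests = ((23−1)/6)² = 13.444
te_Integration tests = (5 + 4·7 + 21)/6 = 54/6 = 9; σ²_Integration tests = ((21−5)/6)² = 7.111
te_Code review = (1 + 4·3 + 11)/6 = 24/6 = 4; σ²_Code review = ((11−1)/6)² = 2.778
te_Security audit = (8 + 4·10 + 12)/6 = 60/6 = 10; σ²_Security audit = ((12−8)/6)² = 0.444
te_Staging deploy = (7 + 4·12 + 17)/6 = 72/6 = 12; σ²_Staging deploy = ((17−7)/6)² = 2.778
te_Load testing = (10 + 4·11 + 18)/6 = 72/6 = 12; σ²_Load testing = ((18−10)/6)² = 1.778
te_Documentation = (1 + 4·6 + 11)/6 = 36/6 = 6; σ²_Documentation = ((11−1)/6)² = 2.778
te_Release notes = (9 + 4·14 + 19)/6 = 84/6 = 14; σ²_Release notes = ((19−9)/6)² = 2.778

Forward pass:
ES_Frontend dev = 0; EF_Frontend dev = 11
ES_Database migration = 0; EF_Database migration = 3
ES_Unit tests = 0; EF_Unit tests = 8
ES_Integration tests = 8; EF_Integration tests = 8+9 = 17
ES_Code review = 8; EF_Code review = 8+4 = 12
ES_Security audit = max(EF_Frontend dev=11, EF_Database migration=3) = 11; EF_Security audit = 11+10 = 21
ES_Staging deploy = max(EF_Database migration=3, EF_Unit tests=8) = 8; EF_Staging deploy = 8+12 = 20
ES_Load testing = 12; EF_Load testing = 12+12 = 24
ES_Documentation = 24; EF_Documentation = 24+6 = 30
ES_Release notes = max(EF_Integration tests=17, EF_Security audit=21, EF_Staging deploy=20, EF_Documentation=30) = 30; EF_Release notes = 30+14 = 44
Expected project duration μ = 44 days. Critical path: Unit tests → Code review → Load testing → Documentation → Release notes.

Variance along critical path = 13.444 + 2.778 + 1.778 + 2.778 + 2.778 = 23.556
σ = √23.556 = 4.853 days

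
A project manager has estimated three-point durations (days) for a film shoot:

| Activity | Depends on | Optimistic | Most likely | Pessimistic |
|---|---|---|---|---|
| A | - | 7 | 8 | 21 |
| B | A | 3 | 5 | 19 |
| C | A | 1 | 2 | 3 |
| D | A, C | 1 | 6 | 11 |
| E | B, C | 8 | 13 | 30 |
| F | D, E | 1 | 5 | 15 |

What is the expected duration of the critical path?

38 days

te_A = (7 + 4·8 + 21)/6 = 60/6 = 10
te_B = (3 + 4·5 + 19)/6 = 42/6 = 7
te_C = (1 + 4·2 + 3)/6 = 12/6 = 2
te_D = (1 + 4·6 + 11)/6 = 36/6 = 6
te_E = (8 + 4·13 + 30)/6 = 90/6 = 15
te_F = (1 + 4·5 + 15)/6 = 36/6 = 6

Forward pass:
ES_A = 0; EF_A = 10
ES_B = 10; EF_B = 10+7 = 17
ES_C = 10; EF_C = 10+2 = 12
ES_D = max(EF_A=10, EF_C=12) = 12; EF_D = 12+6 = 18
ES_E = max(EF_B=17, EF_C=12) = 17; EF_E = 17+15 = 32
ES_F = max(EF_D=18, EF_E=32) = 32; EF_F = 32+6 = 38
Expected project duration μ = 38 days. Critical path: A → B → E → F.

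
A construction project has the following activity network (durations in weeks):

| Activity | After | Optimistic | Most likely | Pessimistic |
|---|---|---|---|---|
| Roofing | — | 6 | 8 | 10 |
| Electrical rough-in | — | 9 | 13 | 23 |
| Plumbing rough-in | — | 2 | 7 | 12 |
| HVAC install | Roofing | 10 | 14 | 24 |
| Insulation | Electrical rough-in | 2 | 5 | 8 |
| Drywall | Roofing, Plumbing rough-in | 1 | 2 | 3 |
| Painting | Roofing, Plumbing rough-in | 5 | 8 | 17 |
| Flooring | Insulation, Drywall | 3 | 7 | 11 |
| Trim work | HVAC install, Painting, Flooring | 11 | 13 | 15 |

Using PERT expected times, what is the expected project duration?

39 weeks

te_Roofing = (6 + 4·8 + 10)/6 = 48/6 = 8
te_Electrical rough-in = (9 + 4·13 + 23)/6 = 84/6 = 14
te_Plumbing rough-in = (2 + 4·7 + 12)/6 = 42/6 = 7
te_HVAC install = (10 + 4·14 + 24)/6 = 90/6 = 15
te_Insulation = (2 + 4·5 + 8)/6 = 30/6 = 5
te_Drywall = (1 + 4·2 + 3)/6 = 12/6 = 2
te_Painting = (5 + 4·8 + 17)/6 = 54/6 = 9
te_Flooring = (3 + 4·7 + 11)/6 = 42/6 = 7
te_Trim work = (11 + 4·13 + 15)/6 = 78/6 = 13

Forward pass:
ES_Roofing = 0; EF_Roofing = 8
ES_Electrical rough-in = 0; EF_Electrical rough-in = 14
ES_Plumbing rough-in = 0; EF_Plumbing rough-in = 7
ES_HVAC install = 8; EF_HVAC install = 8+15 = 23
ES_Insulation = 14; EF_Insulation = 14+5 = 19
ES_Drywall = max(EF_Roofing=8, EF_Plumbing rough-in=7) = 8; EF_Drywall = 8+2 = 10
ES_Painting = max(EF_Roofing=8, EF_Plumbing rough-in=7) = 8; EF_Painting = 8+9 = 17
ES_Flooring = max(EF_Insulation=19, EF_Drywall=10) = 19; EF_Flooring = 19+7 = 26
ES_Trim work = max(EF_HVAC install=23, EF_Painting=17, EF_Flooring=26) = 26; EF_Trim work = 26+13 = 39
Expected project duration μ = 39 weeks. Critical path: Electrical rough-in → Insulation → Flooring → Trim work.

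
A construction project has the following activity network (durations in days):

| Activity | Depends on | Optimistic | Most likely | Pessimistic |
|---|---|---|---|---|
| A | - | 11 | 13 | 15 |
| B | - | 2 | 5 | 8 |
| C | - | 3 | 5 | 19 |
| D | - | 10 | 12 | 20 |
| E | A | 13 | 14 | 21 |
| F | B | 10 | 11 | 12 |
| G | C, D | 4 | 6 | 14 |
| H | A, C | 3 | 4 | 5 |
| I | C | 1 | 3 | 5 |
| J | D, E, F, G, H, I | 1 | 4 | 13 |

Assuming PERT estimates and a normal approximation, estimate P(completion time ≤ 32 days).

te_A = (11 + 4·13 + 15)/6 = 78/6 = 13; σ²_A = ((15−11)/6)² = 0.444
te_B = (2 + 4·5 + 8)/6 = 30/6 = 5; σ²_B = ((8−2)/6)² = 1.000
te_C = (3 + 4·5 + 19)/6 = 42/6 = 7; σ²_C = ((19−3)/6)² = 7.111
te_D = (10 + 4·12 + 20)/6 = 78/6 = 13; σ²_D = ((20−10)/6)² = 2.778
te_E = (13 + 4·14 + 21)/6 = 90/6 = 15; σ²_E = ((21−13)/6)² = 1.778
te_F = (10 + 4·11 + 12)/6 = 66/6 = 11; σ²_F = ((12−10)/6)² = 0.111
te_G = (4 + 4·6 + 14)/6 = 42/6 = 7; σ²_G = ((14−4)/6)² = 2.778
te_H = (3 + 4·4 + 5)/6 = 24/6 = 4; σ²_H = ((5−3)/6)² = 0.111
te_I = (1 + 4·3 + 5)/6 = 18/6 = 3; σ²_I = ((5−1)/6)² = 0.444
te_J = (1 + 4·4 + 13)/6 = 30/6 = 5; σ²_J = ((13−1)/6)² = 4.000

Forward pass:
ES_A = 0; EF_A = 13
ES_B = 0; EF_B = 5
ES_C = 0; EF_C = 7
ES_D = 0; EF_D = 13
ES_E = 13; EF_E = 13+15 = 28
ES_F = 5; EF_F = 5+11 = 16
ES_G = max(EF_C=7, EF_D=13) = 13; EF_G = 13+7 = 20
ES_H = max(EF_A=13, EF_C=7) = 13; EF_H = 13+4 = 17
ES_I = 7; EF_I = 7+3 = 10
ES_J = max(EF_D=13, EF_E=28, EF_F=16, EF_G=20, EF_H=17, EF_I=10) = 28; EF_J = 28+5 = 33
Expected project duration μ = 33 days. Critical path: A → E → J.

Variance along critical path = 0.444 + 1.778 + 4.000 = 6.222; σ = √6.222 = 2.494 days.
Z = (32 − 33) / 2.494 = -0.401
P(T ≤ 32) = Φ(-0.401) ≈ 0.344

0.344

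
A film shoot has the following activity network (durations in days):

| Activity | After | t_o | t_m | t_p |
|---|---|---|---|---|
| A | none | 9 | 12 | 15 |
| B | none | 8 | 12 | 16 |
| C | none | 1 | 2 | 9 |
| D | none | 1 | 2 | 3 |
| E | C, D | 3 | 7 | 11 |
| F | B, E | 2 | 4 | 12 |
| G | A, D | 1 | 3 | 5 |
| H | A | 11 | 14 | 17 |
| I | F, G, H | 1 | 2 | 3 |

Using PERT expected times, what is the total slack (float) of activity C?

te_A = (9 + 4·12 + 15)/6 = 72/6 = 12
te_B = (8 + 4·12 + 16)/6 = 72/6 = 12
te_C = (1 + 4·2 + 9)/6 = 18/6 = 3
te_D = (1 + 4·2 + 3)/6 = 12/6 = 2
te_E = (3 + 4·7 + 11)/6 = 42/6 = 7
te_F = (2 + 4·4 + 12)/6 = 30/6 = 5
te_G = (1 + 4·3 + 5)/6 = 18/6 = 3
te_H = (11 + 4·14 + 17)/6 = 84/6 = 14
te_I = (1 + 4·2 + 3)/6 = 12/6 = 2

Forward pass:
ES_A = 0; EF_A = 12
ES_B = 0; EF_B = 12
ES_C = 0; EF_C = 3
ES_D = 0; EF_D = 2
ES_E = max(EF_C=3, EF_D=2) = 3; EF_E = 3+7 = 10
ES_F = max(EF_B=12, EF_E=10) = 12; EF_F = 12+5 = 17
ES_G = max(EF_A=12, EF_D=2) = 12; EF_G = 12+3 = 15
ES_H = 12; EF_H = 12+14 = 26
ES_I = max(EF_F=17, EF_G=15, EF_H=26) = 26; EF_I = 26+2 = 28
Expected project duration μ = 28 days. Critical path: A → H → I.

Backward pass:
LF_I = 28; LS_I = 28−2 = 26
LF_H = LS_I = 26; LS_H = 26−14 = 12
LF_G = LS_I = 26; LS_G = 26−3 = 23
LF_F = LS_I = 26; LS_F = 26−5 = 21
LF_E = LS_F = 21; LS_E = 21−7 = 14
LF_D = min(LS_E=14, LS_G=23) = 14; LS_D = 14−2 = 12
LF_C = LS_E = 14; LS_C = 14−3 = 11
LF_B = LS_F = 21; LS_B = 21−12 = 9
LF_A = min(LS_G=23, LS_H=12) = 12; LS_A = 12−12 = 0
Slack_C = LS_C − ES_C = 11 − 0 = 11

11 days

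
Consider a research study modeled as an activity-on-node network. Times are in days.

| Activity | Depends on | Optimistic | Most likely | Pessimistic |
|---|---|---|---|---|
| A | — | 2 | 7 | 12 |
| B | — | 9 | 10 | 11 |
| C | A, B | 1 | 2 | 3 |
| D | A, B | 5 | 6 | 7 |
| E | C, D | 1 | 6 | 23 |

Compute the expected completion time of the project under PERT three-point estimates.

te_A = (2 + 4·7 + 12)/6 = 42/6 = 7
te_B = (9 + 4·10 + 11)/6 = 60/6 = 10
te_C = (1 + 4·2 + 3)/6 = 12/6 = 2
te_D = (5 + 4·6 + 7)/6 = 36/6 = 6
te_E = (1 + 4·6 + 23)/6 = 48/6 = 8

Forward pass:
ES_A = 0; EF_A = 7
ES_B = 0; EF_B = 10
ES_C = max(EF_A=7, EF_B=10) = 10; EF_C = 10+2 = 12
ES_D = max(EF_A=7, EF_B=10) = 10; EF_D = 10+6 = 16
ES_E = max(EF_C=12, EF_D=16) = 16; EF_E = 16+8 = 24
Expected project duration μ = 24 days. Critical path: B → D → E.

24 days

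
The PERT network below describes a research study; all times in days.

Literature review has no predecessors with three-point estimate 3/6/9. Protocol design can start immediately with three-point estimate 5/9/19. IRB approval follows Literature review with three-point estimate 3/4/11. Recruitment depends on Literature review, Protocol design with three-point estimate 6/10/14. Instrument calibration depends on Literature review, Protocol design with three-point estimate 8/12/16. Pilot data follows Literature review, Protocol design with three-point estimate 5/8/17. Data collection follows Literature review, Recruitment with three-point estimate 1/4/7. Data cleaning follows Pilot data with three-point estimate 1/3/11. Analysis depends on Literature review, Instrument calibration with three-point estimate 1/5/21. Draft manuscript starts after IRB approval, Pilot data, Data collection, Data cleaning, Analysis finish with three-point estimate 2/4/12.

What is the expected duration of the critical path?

te_Literature review = (3 + 4·6 + 9)/6 = 36/6 = 6
te_Protocol design = (5 + 4·9 + 19)/6 = 60/6 = 10
te_IRB approval = (3 + 4·4 + 11)/6 = 30/6 = 5
te_Recruitment = (6 + 4·10 + 14)/6 = 60/6 = 10
te_Instrument calibration = (8 + 4·12 + 16)/6 = 72/6 = 12
te_Pilot data = (5 + 4·8 + 17)/6 = 54/6 = 9
te_Data collection = (1 + 4·4 + 7)/6 = 24/6 = 4
te_Data cleaning = (1 + 4·3 + 11)/6 = 24/6 = 4
te_Analysis = (1 + 4·5 + 21)/6 = 42/6 = 7
te_Draft manuscript = (2 + 4·4 + 12)/6 = 30/6 = 5

Forward pass:
ES_Literature review = 0; EF_Literature review = 6
ES_Protocol design = 0; EF_Protocol design = 10
ES_IRB approval = 6; EF_IRB approval = 6+5 = 11
ES_Recruitment = max(EF_Literature review=6, EF_Protocol design=10) = 10; EF_Recruitment = 10+10 = 20
ES_Instrument calibration = max(EF_Literature review=6, EF_Protocol design=10) = 10; EF_Instrument calibration = 10+12 = 22
ES_Pilot data = max(EF_Literature review=6, EF_Protocol design=10) = 10; EF_Pilot data = 10+9 = 19
ES_Data collection = max(EF_Literature review=6, EF_Recruitment=20) = 20; EF_Data collection = 20+4 = 24
ES_Data cleaning = 19; EF_Data cleaning = 19+4 = 23
ES_Analysis = max(EF_Literature review=6, EF_Instrument calibration=22) = 22; EF_Analysis = 22+7 = 29
ES_Draft manuscript = max(EF_IRB approval=11, EF_Pilot data=19, EF_Data collection=24, EF_Data cleaning=23, EF_Analysis=29) = 29; EF_Draft manuscript = 29+5 = 34
Expected project duration μ = 34 days. Critical path: Protocol design → Instrument calibration → Analysis → Draft manuscript.

34 days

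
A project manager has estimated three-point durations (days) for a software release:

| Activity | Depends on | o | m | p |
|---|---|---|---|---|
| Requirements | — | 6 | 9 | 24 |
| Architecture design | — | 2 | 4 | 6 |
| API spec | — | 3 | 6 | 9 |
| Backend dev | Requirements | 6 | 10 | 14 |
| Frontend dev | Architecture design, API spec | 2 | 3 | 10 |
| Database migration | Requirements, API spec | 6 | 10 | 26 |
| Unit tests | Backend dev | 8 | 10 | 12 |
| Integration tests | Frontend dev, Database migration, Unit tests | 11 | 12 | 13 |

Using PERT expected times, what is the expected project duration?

te_Requirements = (6 + 4·9 + 24)/6 = 66/6 = 11
te_Architecture design = (2 + 4·4 + 6)/6 = 24/6 = 4
te_API spec = (3 + 4·6 + 9)/6 = 36/6 = 6
te_Backend dev = (6 + 4·10 + 14)/6 = 60/6 = 10
te_Frontend dev = (2 + 4·3 + 10)/6 = 24/6 = 4
te_Database migration = (6 + 4·10 + 26)/6 = 72/6 = 12
te_Unit tests = (8 + 4·10 + 12)/6 = 60/6 = 10
te_Integration tests = (11 + 4·12 + 13)/6 = 72/6 = 12

Forward pass:
ES_Requirements = 0; EF_Requirements = 11
ES_Architecture design = 0; EF_Architecture design = 4
ES_API spec = 0; EF_API spec = 6
ES_Backend dev = 11; EF_Backend dev = 11+10 = 21
ES_Frontend dev = max(EF_Architecture design=4, EF_API spec=6) = 6; EF_Frontend dev = 6+4 = 10
ES_Database migration = max(EF_Requirements=11, EF_API spec=6) = 11; EF_Database migration = 11+12 = 23
ES_Unit tests = 21; EF_Unit tests = 21+10 = 31
ES_Integration tests = max(EF_Frontend dev=10, EF_Database migration=23, EF_Unit tests=31) = 31; EF_Integration tests = 31+12 = 43
Expected project duration μ = 43 days. Critical path: Requirements → Backend dev → Unit tests → Integration tests.

43 days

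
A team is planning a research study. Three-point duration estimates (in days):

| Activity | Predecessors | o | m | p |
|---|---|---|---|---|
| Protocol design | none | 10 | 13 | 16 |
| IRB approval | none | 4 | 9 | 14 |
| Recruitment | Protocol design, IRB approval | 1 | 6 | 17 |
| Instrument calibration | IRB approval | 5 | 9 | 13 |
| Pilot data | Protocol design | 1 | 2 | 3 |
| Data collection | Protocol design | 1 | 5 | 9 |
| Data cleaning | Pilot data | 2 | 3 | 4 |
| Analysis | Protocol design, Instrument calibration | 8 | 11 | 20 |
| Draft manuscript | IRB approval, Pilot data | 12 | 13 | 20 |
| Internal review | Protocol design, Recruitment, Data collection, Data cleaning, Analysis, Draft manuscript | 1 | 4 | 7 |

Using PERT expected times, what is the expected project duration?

34 days

te_Protocol design = (10 + 4·13 + 16)/6 = 78/6 = 13
te_IRB approval = (4 + 4·9 + 14)/6 = 54/6 = 9
te_Recruitment = (1 + 4·6 + 17)/6 = 42/6 = 7
te_Instrument calibration = (5 + 4·9 + 13)/6 = 54/6 = 9
te_Pilot data = (1 + 4·2 + 3)/6 = 12/6 = 2
te_Data collection = (1 + 4·5 + 9)/6 = 30/6 = 5
te_Data cleaning = (2 + 4·3 + 4)/6 = 18/6 = 3
te_Analysis = (8 + 4·11 + 20)/6 = 72/6 = 12
te_Draft manuscript = (12 + 4·13 + 20)/6 = 84/6 = 14
te_Internal review = (1 + 4·4 + 7)/6 = 24/6 = 4

Forward pass:
ES_Protocol design = 0; EF_Protocol design = 13
ES_IRB approval = 0; EF_IRB approval = 9
ES_Recruitment = max(EF_Protocol design=13, EF_IRB approval=9) = 13; EF_Recruitment = 13+7 = 20
ES_Instrument calibration = 9; EF_Instrument calibration = 9+9 = 18
ES_Pilot data = 13; EF_Pilot data = 13+2 = 15
ES_Data collection = 13; EF_Data collection = 13+5 = 18
ES_Data cleaning = 15; EF_Data cleaning = 15+3 = 18
ES_Analysis = max(EF_Protocol design=13, EF_Instrument calibration=18) = 18; EF_Analysis = 18+12 = 30
ES_Draft manuscript = max(EF_IRB approval=9, EF_Pilot data=15) = 15; EF_Draft manuscript = 15+14 = 29
ES_Internal review = max(EF_Protocol design=13, EF_Recruitment=20, EF_Data collection=18, EF_Data cleaning=18, EF_Analysis=30, EF_Draft manuscript=29) = 30; EF_Internal review = 30+4 = 34
Expected project duration μ = 34 days. Critical path: IRB approval → Instrument calibration → Analysis → Internal review.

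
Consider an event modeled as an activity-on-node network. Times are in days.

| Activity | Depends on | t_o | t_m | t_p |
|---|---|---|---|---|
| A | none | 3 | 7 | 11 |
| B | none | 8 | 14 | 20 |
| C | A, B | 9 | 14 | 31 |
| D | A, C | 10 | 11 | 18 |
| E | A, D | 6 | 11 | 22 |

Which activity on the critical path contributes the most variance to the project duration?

C

te_A = (3 + 4·7 + 11)/6 = 42/6 = 7; σ²_A = ((11−3)/6)² = 1.778
te_B = (8 + 4·14 + 20)/6 = 84/6 = 14; σ²_B = ((20−8)/6)² = 4.000
te_C = (9 + 4·14 + 31)/6 = 96/6 = 16; σ²_C = ((31−9)/6)² = 13.444
te_D = (10 + 4·11 + 18)/6 = 72/6 = 12; σ²_D = ((18−10)/6)² = 1.778
te_E = (6 + 4·11 + 22)/6 = 72/6 = 12; σ²_E = ((22−6)/6)² = 7.111

Forward pass:
ES_A = 0; EF_A = 7
ES_B = 0; EF_B = 14
ES_C = max(EF_A=7, EF_B=14) = 14; EF_C = 14+16 = 30
ES_D = max(EF_A=7, EF_C=30) = 30; EF_D = 30+12 = 42
ES_E = max(EF_A=7, EF_D=42) = 42; EF_E = 42+12 = 54
Expected project duration μ = 54 days. Critical path: B → C → D → E.

Variances on critical path: σ²_B=4.000, σ²_C=13.444, σ²_D=1.778, σ²_E=7.111.
Largest is σ²_C = 13.444.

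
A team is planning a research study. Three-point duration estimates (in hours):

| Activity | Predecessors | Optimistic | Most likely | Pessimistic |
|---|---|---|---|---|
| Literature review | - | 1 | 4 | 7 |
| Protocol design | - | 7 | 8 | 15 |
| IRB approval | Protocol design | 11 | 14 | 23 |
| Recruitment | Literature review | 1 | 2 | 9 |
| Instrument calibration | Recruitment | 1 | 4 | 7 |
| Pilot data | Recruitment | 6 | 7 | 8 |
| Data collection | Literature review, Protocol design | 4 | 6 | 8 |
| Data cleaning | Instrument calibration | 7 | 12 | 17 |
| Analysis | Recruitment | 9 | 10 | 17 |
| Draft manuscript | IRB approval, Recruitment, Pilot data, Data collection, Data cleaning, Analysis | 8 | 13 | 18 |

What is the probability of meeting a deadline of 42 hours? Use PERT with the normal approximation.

0.956

te_Literature review = (1 + 4·4 + 7)/6 = 24/6 = 4; σ²_Literature review = ((7−1)/6)² = 1.000
te_Protocol design = (7 + 4·8 + 15)/6 = 54/6 = 9; σ²_Protocol design = ((15−7)/6)² = 1.778
te_IRB approval = (11 + 4·14 + 23)/6 = 90/6 = 15; σ²_IRB approval = ((23−11)/6)² = 4.000
te_Recruitment = (1 + 4·2 + 9)/6 = 18/6 = 3; σ²_Recruitment = ((9−1)/6)² = 1.778
te_Instrument calibration = (1 + 4·4 + 7)/6 = 24/6 = 4; σ²_Instrument calibration = ((7−1)/6)² = 1.000
te_Pilot data = (6 + 4·7 + 8)/6 = 42/6 = 7; σ²_Pilot data = ((8−6)/6)² = 0.111
te_Data collection = (4 + 4·6 + 8)/6 = 36/6 = 6; σ²_Data collection = ((8−4)/6)² = 0.444
te_Data cleaning = (7 + 4·12 + 17)/6 = 72/6 = 12; σ²_Data cleaning = ((17−7)/6)² = 2.778
te_Analysis = (9 + 4·10 + 17)/6 = 66/6 = 11; σ²_Analysis = ((17−9)/6)² = 1.778
te_Draft manuscript = (8 + 4·13 + 18)/6 = 78/6 = 13; σ²_Draft manuscript = ((18−8)/6)² = 2.778

Forward pass:
ES_Literature review = 0; EF_Literature review = 4
ES_Protocol design = 0; EF_Protocol design = 9
ES_IRB approval = 9; EF_IRB approval = 9+15 = 24
ES_Recruitment = 4; EF_Recruitment = 4+3 = 7
ES_Instrument calibration = 7; EF_Instrument calibration = 7+4 = 11
ES_Pilot data = 7; EF_Pilot data = 7+7 = 14
ES_Data collection = max(EF_Literature review=4, EF_Protocol design=9) = 9; EF_Data collection = 9+6 = 15
ES_Data cleaning = 11; EF_Data cleaning = 11+12 = 23
ES_Analysis = 7; EF_Analysis = 7+11 = 18
ES_Draft manuscript = max(EF_IRB approval=24, EF_Recruitment=7, EF_Pilot data=14, EF_Data collection=15, EF_Data cleaning=23, EF_Analysis=18) = 24; EF_Draft manuscript = 24+13 = 37
Expected project duration μ = 37 hours. Critical path: Protocol design → IRB approval → Draft manuscript.

Variance along critical path = 1.778 + 4.000 + 2.778 = 8.556; σ = √8.556 = 2.925 hours.
Z = (42 − 37) / 2.925 = 1.709
P(T ≤ 42) = Φ(1.709) ≈ 0.956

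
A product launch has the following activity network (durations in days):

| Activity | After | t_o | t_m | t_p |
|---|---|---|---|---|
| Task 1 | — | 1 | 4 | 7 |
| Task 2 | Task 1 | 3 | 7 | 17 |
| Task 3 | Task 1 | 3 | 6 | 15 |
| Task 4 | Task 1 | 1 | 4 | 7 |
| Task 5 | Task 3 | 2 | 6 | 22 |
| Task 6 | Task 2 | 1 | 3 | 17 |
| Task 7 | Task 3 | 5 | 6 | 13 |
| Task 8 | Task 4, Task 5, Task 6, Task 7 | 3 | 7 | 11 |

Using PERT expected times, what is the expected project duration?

26 days

te_Task 1 = (1 + 4·4 + 7)/6 = 24/6 = 4
te_Task 2 = (3 + 4·7 + 17)/6 = 48/6 = 8
te_Task 3 = (3 + 4·6 + 15)/6 = 42/6 = 7
te_Task 4 = (1 + 4·4 + 7)/6 = 24/6 = 4
te_Task 5 = (2 + 4·6 + 22)/6 = 48/6 = 8
te_Task 6 = (1 + 4·3 + 17)/6 = 30/6 = 5
te_Task 7 = (5 + 4·6 + 13)/6 = 42/6 = 7
te_Task 8 = (3 + 4·7 + 11)/6 = 42/6 = 7

Forward pass:
ES_Task 1 = 0; EF_Task 1 = 4
ES_Task 2 = 4; EF_Task 2 = 4+8 = 12
ES_Task 3 = 4; EF_Task 3 = 4+7 = 11
ES_Task 4 = 4; EF_Task 4 = 4+4 = 8
ES_Task 5 = 11; EF_Task 5 = 11+8 = 19
ES_Task 6 = 12; EF_Task 6 = 12+5 = 17
ES_Task 7 = 11; EF_Task 7 = 11+7 = 18
ES_Task 8 = max(EF_Task 4=8, EF_Task 5=19, EF_Task 6=17, EF_Task 7=18) = 19; EF_Task 8 = 19+7 = 26
Expected project duration μ = 26 days. Critical path: Task 1 → Task 3 → Task 5 → Task 8.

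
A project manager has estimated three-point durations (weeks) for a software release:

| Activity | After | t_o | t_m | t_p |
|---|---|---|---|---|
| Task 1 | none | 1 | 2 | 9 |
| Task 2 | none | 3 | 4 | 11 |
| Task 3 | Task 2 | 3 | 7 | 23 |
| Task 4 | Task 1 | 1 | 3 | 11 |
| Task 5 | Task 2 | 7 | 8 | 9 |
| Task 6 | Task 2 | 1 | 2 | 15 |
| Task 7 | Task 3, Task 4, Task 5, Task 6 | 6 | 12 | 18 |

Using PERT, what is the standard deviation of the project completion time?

4.11 weeks

te_Task 1 = (1 + 4·2 + 9)/6 = 18/6 = 3; σ²_Task 1 = ((9−1)/6)² = 1.778
te_Task 2 = (3 + 4·4 + 11)/6 = 30/6 = 5; σ²_Task 2 = ((11−3)/6)² = 1.778
te_Task 3 = (3 + 4·7 + 23)/6 = 54/6 = 9; σ²_Task 3 = ((23−3)/6)² = 11.111
te_Task 4 = (1 + 4·3 + 11)/6 = 24/6 = 4; σ²_Task 4 = ((11−1)/6)² = 2.778
te_Task 5 = (7 + 4·8 + 9)/6 = 48/6 = 8; σ²_Task 5 = ((9−7)/6)² = 0.111
te_Task 6 = (1 + 4·2 + 15)/6 = 24/6 = 4; σ²_Task 6 = ((15−1)/6)² = 5.444
te_Task 7 = (6 + 4·12 + 18)/6 = 72/6 = 12; σ²_Task 7 = ((18−6)/6)² = 4.000

Forward pass:
ES_Task 1 = 0; EF_Task 1 = 3
ES_Task 2 = 0; EF_Task 2 = 5
ES_Task 3 = 5; EF_Task 3 = 5+9 = 14
ES_Task 4 = 3; EF_Task 4 = 3+4 = 7
ES_Task 5 = 5; EF_Task 5 = 5+8 = 13
ES_Task 6 = 5; EF_Task 6 = 5+4 = 9
ES_Task 7 = max(EF_Task 3=14, EF_Task 4=7, EF_Task 5=13, EF_Task 6=9) = 14; EF_Task 7 = 14+12 = 26
Expected project duration μ = 26 weeks. Critical path: Task 2 → Task 3 → Task 7.

Variance along critical path = 1.778 + 11.111 + 4.000 = 16.889
σ = √16.889 = 4.110 weeks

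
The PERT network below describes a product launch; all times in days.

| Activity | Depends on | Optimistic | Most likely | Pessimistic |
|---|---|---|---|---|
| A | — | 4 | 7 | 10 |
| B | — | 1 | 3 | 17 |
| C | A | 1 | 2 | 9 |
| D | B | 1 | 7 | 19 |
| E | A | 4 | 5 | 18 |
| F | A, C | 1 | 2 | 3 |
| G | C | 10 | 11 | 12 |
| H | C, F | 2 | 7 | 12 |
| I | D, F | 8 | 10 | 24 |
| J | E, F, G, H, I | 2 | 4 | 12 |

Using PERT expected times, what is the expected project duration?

te_A = (4 + 4·7 + 10)/6 = 42/6 = 7
te_B = (1 + 4·3 + 17)/6 = 30/6 = 5
te_C = (1 + 4·2 + 9)/6 = 18/6 = 3
te_D = (1 + 4·7 + 19)/6 = 48/6 = 8
te_E = (4 + 4·5 + 18)/6 = 42/6 = 7
te_F = (1 + 4·2 + 3)/6 = 12/6 = 2
te_G = (10 + 4·11 + 12)/6 = 66/6 = 11
te_H = (2 + 4·7 + 12)/6 = 42/6 = 7
te_I = (8 + 4·10 + 24)/6 = 72/6 = 12
te_J = (2 + 4·4 + 12)/6 = 30/6 = 5

Forward pass:
ES_A = 0; EF_A = 7
ES_B = 0; EF_B = 5
ES_C = 7; EF_C = 7+3 = 10
ES_D = 5; EF_D = 5+8 = 13
ES_E = 7; EF_E = 7+7 = 14
ES_F = max(EF_A=7, EF_C=10) = 10; EF_F = 10+2 = 12
ES_G = 10; EF_G = 10+11 = 21
ES_H = max(EF_C=10, EF_F=12) = 12; EF_H = 12+7 = 19
ES_I = max(EF_D=13, EF_F=12) = 13; EF_I = 13+12 = 25
ES_J = max(EF_E=14, EF_F=12, EF_G=21, EF_H=19, EF_I=25) = 25; EF_J = 25+5 = 30
Expected project duration μ = 30 days. Critical path: B → D → I → J.

30 days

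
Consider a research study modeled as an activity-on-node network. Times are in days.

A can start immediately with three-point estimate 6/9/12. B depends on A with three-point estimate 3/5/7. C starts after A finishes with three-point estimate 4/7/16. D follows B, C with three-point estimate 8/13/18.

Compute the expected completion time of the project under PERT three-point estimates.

30 days

te_A = (6 + 4·9 + 12)/6 = 54/6 = 9
te_B = (3 + 4·5 + 7)/6 = 30/6 = 5
te_C = (4 + 4·7 + 16)/6 = 48/6 = 8
te_D = (8 + 4·13 + 18)/6 = 78/6 = 13

Forward pass:
ES_A = 0; EF_A = 9
ES_B = 9; EF_B = 9+5 = 14
ES_C = 9; EF_C = 9+8 = 17
ES_D = max(EF_B=14, EF_C=17) = 17; EF_D = 17+13 = 30
Expected project duration μ = 30 days. Critical path: A → C → D.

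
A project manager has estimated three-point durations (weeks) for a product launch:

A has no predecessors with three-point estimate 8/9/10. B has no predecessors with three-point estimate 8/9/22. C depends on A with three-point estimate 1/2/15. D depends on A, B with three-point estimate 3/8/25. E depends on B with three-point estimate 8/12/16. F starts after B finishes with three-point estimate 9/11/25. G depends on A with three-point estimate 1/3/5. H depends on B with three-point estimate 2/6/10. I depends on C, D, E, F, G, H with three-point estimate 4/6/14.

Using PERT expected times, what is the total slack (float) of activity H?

7 weeks

te_A = (8 + 4·9 + 10)/6 = 54/6 = 9
te_B = (8 + 4·9 + 22)/6 = 66/6 = 11
te_C = (1 + 4·2 + 15)/6 = 24/6 = 4
te_D = (3 + 4·8 + 25)/6 = 60/6 = 10
te_E = (8 + 4·12 + 16)/6 = 72/6 = 12
te_F = (9 + 4·11 + 25)/6 = 78/6 = 13
te_G = (1 + 4·3 + 5)/6 = 18/6 = 3
te_H = (2 + 4·6 + 10)/6 = 36/6 = 6
te_I = (4 + 4·6 + 14)/6 = 42/6 = 7

Forward pass:
ES_A = 0; EF_A = 9
ES_B = 0; EF_B = 11
ES_C = 9; EF_C = 9+4 = 13
ES_D = max(EF_A=9, EF_B=11) = 11; EF_D = 11+10 = 21
ES_E = 11; EF_E = 11+12 = 23
ES_F = 11; EF_F = 11+13 = 24
ES_G = 9; EF_G = 9+3 = 12
ES_H = 11; EF_H = 11+6 = 17
ES_I = max(EF_C=13, EF_D=21, EF_E=23, EF_F=24, EF_G=12, EF_H=17) = 24; EF_I = 24+7 = 31
Expected project duration μ = 31 weeks. Critical path: B → F → I.

Backward pass:
LF_I = 31; LS_I = 31−7 = 24
LF_H = LS_I = 24; LS_H = 24−6 = 18
LF_G = LS_I = 24; LS_G = 24−3 = 21
LF_F = LS_I = 24; LS_F = 24−13 = 11
LF_E = LS_I = 24; LS_E = 24−12 = 12
LF_D = LS_I = 24; LS_D = 24−10 = 14
LF_C = LS_I = 24; LS_C = 24−4 = 20
LF_B = min(LS_D=14, LS_E=12, LS_F=11, LS_H=18) = 11; LS_B = 11−11 = 0
LF_A = min(LS_C=20, LS_D=14, LS_G=21) = 14; LS_A = 14−9 = 5
Slack_H = LS_H − ES_H = 18 − 11 = 7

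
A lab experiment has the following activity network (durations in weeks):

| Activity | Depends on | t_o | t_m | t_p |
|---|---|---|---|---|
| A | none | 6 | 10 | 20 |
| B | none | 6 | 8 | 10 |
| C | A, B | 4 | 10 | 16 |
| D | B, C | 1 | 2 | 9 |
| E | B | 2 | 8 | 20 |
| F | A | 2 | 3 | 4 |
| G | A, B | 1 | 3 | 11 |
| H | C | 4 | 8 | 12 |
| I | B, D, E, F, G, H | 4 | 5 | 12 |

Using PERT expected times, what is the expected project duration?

35 weeks

te_A = (6 + 4·10 + 20)/6 = 66/6 = 11
te_B = (6 + 4·8 + 10)/6 = 48/6 = 8
te_C = (4 + 4·10 + 16)/6 = 60/6 = 10
te_D = (1 + 4·2 + 9)/6 = 18/6 = 3
te_E = (2 + 4·8 + 20)/6 = 54/6 = 9
te_F = (2 + 4·3 + 4)/6 = 18/6 = 3
te_G = (1 + 4·3 + 11)/6 = 24/6 = 4
te_H = (4 + 4·8 + 12)/6 = 48/6 = 8
te_I = (4 + 4·5 + 12)/6 = 36/6 = 6

Forward pass:
ES_A = 0; EF_A = 11
ES_B = 0; EF_B = 8
ES_C = max(EF_A=11, EF_B=8) = 11; EF_C = 11+10 = 21
ES_D = max(EF_B=8, EF_C=21) = 21; EF_D = 21+3 = 24
ES_E = 8; EF_E = 8+9 = 17
ES_F = 11; EF_F = 11+3 = 14
ES_G = max(EF_A=11, EF_B=8) = 11; EF_G = 11+4 = 15
ES_H = 21; EF_H = 21+8 = 29
ES_I = max(EF_B=8, EF_D=24, EF_E=17, EF_F=14, EF_G=15, EF_H=29) = 29; EF_I = 29+6 = 35
Expected project duration μ = 35 weeks. Critical path: A → C → H → I.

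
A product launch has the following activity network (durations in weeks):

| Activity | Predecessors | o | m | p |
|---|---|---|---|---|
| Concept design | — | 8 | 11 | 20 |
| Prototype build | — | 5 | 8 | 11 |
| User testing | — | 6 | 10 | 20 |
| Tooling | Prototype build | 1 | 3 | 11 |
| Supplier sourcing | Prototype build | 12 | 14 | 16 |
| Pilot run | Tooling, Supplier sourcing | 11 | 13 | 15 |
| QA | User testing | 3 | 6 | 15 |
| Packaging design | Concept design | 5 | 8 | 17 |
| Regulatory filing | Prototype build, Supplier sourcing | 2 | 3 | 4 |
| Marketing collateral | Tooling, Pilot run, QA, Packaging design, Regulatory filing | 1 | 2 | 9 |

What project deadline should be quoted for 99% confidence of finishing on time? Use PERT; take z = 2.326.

42.5 weeks

te_Concept design = (8 + 4·11 + 20)/6 = 72/6 = 12; σ²_Concept design = ((20−8)/6)² = 4.000
te_Prototype build = (5 + 4·8 + 11)/6 = 48/6 = 8; σ²_Prototype build = ((11−5)/6)² = 1.000
te_User testing = (6 + 4·10 + 20)/6 = 66/6 = 11; σ²_User testing = ((20−6)/6)² = 5.444
te_Tooling = (1 + 4·3 + 11)/6 = 24/6 = 4; σ²_Tooling = ((11−1)/6)² = 2.778
te_Supplier sourcing = (12 + 4·14 + 16)/6 = 84/6 = 14; σ²_Supplier sourcing = ((16−12)/6)² = 0.444
te_Pilot run = (11 + 4·13 + 15)/6 = 78/6 = 13; σ²_Pilot run = ((15−11)/6)² = 0.444
te_QA = (3 + 4·6 + 15)/6 = 42/6 = 7; σ²_QA = ((15−3)/6)² = 4.000
te_Packaging design = (5 + 4·8 + 17)/6 = 54/6 = 9; σ²_Packaging design = ((17−5)/6)² = 4.000
te_Regulatory filing = (2 + 4·3 + 4)/6 = 18/6 = 3; σ²_Regulatory filing = ((4−2)/6)² = 0.111
te_Marketing collateral = (1 + 4·2 + 9)/6 = 18/6 = 3; σ²_Marketing collateral = ((9−1)/6)² = 1.778

Forward pass:
ES_Concept design = 0; EF_Concept design = 12
ES_Prototype build = 0; EF_Prototype build = 8
ES_User testing = 0; EF_User testing = 11
ES_Tooling = 8; EF_Tooling = 8+4 = 12
ES_Supplier sourcing = 8; EF_Supplier sourcing = 8+14 = 22
ES_Pilot run = max(EF_Tooling=12, EF_Supplier sourcing=22) = 22; EF_Pilot run = 22+13 = 35
ES_QA = 11; EF_QA = 11+7 = 18
ES_Packaging design = 12; EF_Packaging design = 12+9 = 21
ES_Regulatory filing = max(EF_Prototype build=8, EF_Supplier sourcing=22) = 22; EF_Regulatory filing = 22+3 = 25
ES_Marketing collateral = max(EF_Tooling=12, EF_Pilot run=35, EF_QA=18, EF_Packaging design=21, EF_Regulatory filing=25) = 35; EF_Marketing collateral = 35+3 = 38
Expected project duration μ = 38 weeks. Critical path: Prototype build → Supplier sourcing → Pilot run → Marketing collateral.

Variance along critical path = 1.000 + 0.444 + 0.444 + 1.778 = 3.667; σ = 1.915 weeks.
D = μ + z·σ = 38 + 2.326·1.915 = 42.5 weeks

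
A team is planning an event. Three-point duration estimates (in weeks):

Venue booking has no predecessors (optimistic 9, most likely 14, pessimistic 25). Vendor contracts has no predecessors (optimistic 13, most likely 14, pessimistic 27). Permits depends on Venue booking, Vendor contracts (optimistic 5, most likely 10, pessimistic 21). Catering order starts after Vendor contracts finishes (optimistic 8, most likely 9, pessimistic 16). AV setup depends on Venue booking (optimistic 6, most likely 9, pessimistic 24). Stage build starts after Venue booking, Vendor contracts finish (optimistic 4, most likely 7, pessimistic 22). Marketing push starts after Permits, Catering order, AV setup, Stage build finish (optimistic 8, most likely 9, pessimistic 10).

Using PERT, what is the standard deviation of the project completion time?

te_Venue booking = (9 + 4·14 + 25)/6 = 90/6 = 15; σ²_Venue booking = ((25−9)/6)² = 7.111
te_Vendor contracts = (13 + 4·14 + 27)/6 = 96/6 = 16; σ²_Vendor contracts = ((27−13)/6)² = 5.444
te_Permits = (5 + 4·10 + 21)/6 = 66/6 = 11; σ²_Permits = ((21−5)/6)² = 7.111
te_Catering order = (8 + 4·9 + 16)/6 = 60/6 = 10; σ²_Catering order = ((16−8)/6)² = 1.778
te_AV setup = (6 + 4·9 + 24)/6 = 66/6 = 11; σ²_AV setup = ((24−6)/6)² = 9.000
te_Stage build = (4 + 4·7 + 22)/6 = 54/6 = 9; σ²_Stage build = ((22−4)/6)² = 9.000
te_Marketing push = (8 + 4·9 + 10)/6 = 54/6 = 9; σ²_Marketing push = ((10−8)/6)² = 0.111

Forward pass:
ES_Venue booking = 0; EF_Venue booking = 15
ES_Vendor contracts = 0; EF_Vendor contracts = 16
ES_Permits = max(EF_Venue booking=15, EF_Vendor contracts=16) = 16; EF_Permits = 16+11 = 27
ES_Catering order = 16; EF_Catering order = 16+10 = 26
ES_AV setup = 15; EF_AV setup = 15+11 = 26
ES_Stage build = max(EF_Venue booking=15, EF_Vendor contracts=16) = 16; EF_Stage build = 16+9 = 25
ES_Marketing push = max(EF_Permits=27, EF_Catering order=26, EF_AV setup=26, EF_Stage build=25) = 27; EF_Marketing push = 27+9 = 36
Expected project duration μ = 36 weeks. Critical path: Vendor contracts → Permits → Marketing push.

Variance along critical path = 5.444 + 7.111 + 0.111 = 12.667
σ = √12.667 = 3.559 weeks

3.56 weeks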